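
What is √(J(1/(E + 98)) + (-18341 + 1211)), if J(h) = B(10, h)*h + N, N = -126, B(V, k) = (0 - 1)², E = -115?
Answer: I*√4987001/17 ≈ 131.36*I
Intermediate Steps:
B(V, k) = 1 (B(V, k) = (-1)² = 1)
J(h) = -126 + h (J(h) = 1*h - 126 = h - 126 = -126 + h)
√(J(1/(E + 98)) + (-18341 + 1211)) = √((-126 + 1/(-115 + 98)) + (-18341 + 1211)) = √((-126 + 1/(-17)) - 17130) = √((-126 - 1/17) - 17130) = √(-2143/17 - 17130) = √(-293353/17) = I*√4987001/17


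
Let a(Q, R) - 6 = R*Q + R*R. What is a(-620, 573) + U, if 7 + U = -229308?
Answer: -256240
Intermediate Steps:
a(Q, R) = 6 + R**2 + Q*R (a(Q, R) = 6 + (R*Q + R*R) = 6 + (Q*R + R**2) = 6 + (R**2 + Q*R) = 6 + R**2 + Q*R)
U = -229315 (U = -7 - 229308 = -229315)
a(-620, 573) + U = (6 + 573**2 - 620*573) - 229315 = (6 + 328329 - 355260) - 229315 = -26925 - 229315 = -256240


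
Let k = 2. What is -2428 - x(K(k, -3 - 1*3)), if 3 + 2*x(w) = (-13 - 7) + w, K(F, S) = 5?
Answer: -2419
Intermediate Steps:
x(w) = -23/2 + w/2 (x(w) = -3/2 + ((-13 - 7) + w)/2 = -3/2 + (-20 + w)/2 = -3/2 + (-10 + w/2) = -23/2 + w/2)
-2428 - x(K(k, -3 - 1*3)) = -2428 - (-23/2 + (1/2)*5) = -2428 - (-23/2 + 5/2) = -2428 - 1*(-9) = -2428 + 9 = -2419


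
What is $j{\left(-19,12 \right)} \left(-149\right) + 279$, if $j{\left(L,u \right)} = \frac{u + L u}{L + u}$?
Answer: $- \frac{30231}{7} \approx -4318.7$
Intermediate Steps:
$j{\left(L,u \right)} = \frac{u + L u}{L + u}$
$j{\left(-19,12 \right)} \left(-149\right) + 279 = \frac{12 \left(1 - 19\right)}{-19 + 12} \left(-149\right) + 279 = 12 \frac{1}{-7} \left(-18\right) \left(-149\right) + 279 = 12 \left(- \frac{1}{7}\right) \left(-18\right) \left(-149\right) + 279 = \frac{216}{7} \left(-149\right) + 279 = - \frac{32184}{7} + 279 = - \frac{30231}{7}$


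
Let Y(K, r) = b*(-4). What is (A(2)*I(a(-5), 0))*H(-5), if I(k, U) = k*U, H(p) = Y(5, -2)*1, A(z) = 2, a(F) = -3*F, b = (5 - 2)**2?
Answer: 0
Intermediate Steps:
b = 9 (b = 3**2 = 9)
Y(K, r) = -36 (Y(K, r) = 9*(-4) = -36)
H(p) = -36 (H(p) = -36*1 = -36)
I(k, U) = U*k
(A(2)*I(a(-5), 0))*H(-5) = (2*(0*(-3*(-5))))*(-36) = (2*(0*15))*(-36) = (2*0)*(-36) = 0*(-36) = 0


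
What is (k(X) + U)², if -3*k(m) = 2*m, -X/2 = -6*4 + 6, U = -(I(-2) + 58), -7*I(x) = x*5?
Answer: 341056/49 ≈ 6960.3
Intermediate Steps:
I(x) = -5*x/7 (I(x) = -x*5/7 = -5*x/7)
U = -416/7 (U = -(-5/7*(-2) + 58) = -(10/7 + 58) = -1*416/7 = -416/7 ≈ -59.429)
X = 36 (X = -2*(-6*4 + 6) = -2*(-2*12 + 6) = -2*(-24 + 6) = -2*(-18) = 36)
k(m) = -2*m/3
(k(X) + U)² = (-⅔*36 - 416/7)² = (-24 - 416/7)² = (-584/7)² = 341056/49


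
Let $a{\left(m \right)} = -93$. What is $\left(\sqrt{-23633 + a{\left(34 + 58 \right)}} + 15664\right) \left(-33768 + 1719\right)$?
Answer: $-502015536 - 32049 i \sqrt{23726} \approx -5.0202 \cdot 10^{8} - 4.9366 \cdot 10^{6} i$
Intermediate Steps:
$\left(\sqrt{-23633 + a{\left(34 + 58 \right)}} + 15664\right) \left(-33768 + 1719\right) = \left(\sqrt{-23633 - 93} + 15664\right) \left(-33768 + 1719\right) = \left(\sqrt{-23726} + 15664\right) \left(-32049\right) = \left(i \sqrt{23726} + 15664\right) \left(-32049\right) = \left(15664 + i \sqrt{23726}\right) \left(-32049\right) = -502015536 - 32049 i \sqrt{23726}$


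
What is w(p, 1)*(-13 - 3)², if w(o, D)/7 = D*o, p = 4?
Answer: 7168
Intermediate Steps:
w(o, D) = 7*D*o (w(o, D) = 7*(D*o) = 7*D*o)
w(p, 1)*(-13 - 3)² = (7*1*4)*(-13 - 3)² = 28*(-16)² = 28*256 = 7168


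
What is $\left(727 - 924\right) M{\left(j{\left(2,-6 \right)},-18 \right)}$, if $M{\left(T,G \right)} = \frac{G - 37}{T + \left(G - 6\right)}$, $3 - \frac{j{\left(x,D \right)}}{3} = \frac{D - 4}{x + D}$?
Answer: $- \frac{4334}{9} \approx -481.56$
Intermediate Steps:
$j{\left(x,D \right)} = 9 - \frac{3 \left(-4 + D\right)}{D + x}$ ($j{\left(x,D \right)} = 9 - 3 \frac{D - 4}{x + D} = 9 - 3 \frac{-4 + D}{D + x} = 9 - \frac{3 \left(-4 + D\right)}{D + x}$)
$M{\left(T,G \right)} = \frac{-37 + G}{-6 + G + T}$ ($M{\left(T,G \right)} = \frac{-37 + G}{T + \left(-6 + G\right)} = \frac{-37 + G}{-6 + G + T}$)
$\left(727 - 924\right) M{\left(j{\left(2,-6 \right)},-18 \right)} = \left(727 - 924\right) \frac{-37 - 18}{-6 - 18 + \frac{3 \left(4 + 2 \left(-6\right) + 3 \cdot 2\right)}{-6 + 2}} = - 197 \frac{1}{-6 - 18 + \frac{3 \left(4 - 12 + 6\right)}{-4}} \left(-55\right) = - 197 \frac{1}{-6 - 18 + 3 \left(- \frac{1}{4}\right) \left(-2\right)} \left(-55\right) = - 197 \frac{1}{-6 - 18 + \frac{3}{2}} \left(-55\right) = - 197 \frac{1}{- \frac{45}{2}} \left(-55\right) = - 197 \left(\left(- \frac{2}{45}\right) \left(-55\right)\right) = \left(-197\right) \frac{22}{9} = - \frac{4334}{9}$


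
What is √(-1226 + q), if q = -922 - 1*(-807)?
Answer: 3*I*√149 ≈ 36.62*I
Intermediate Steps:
q = -115 (q = -922 + 807 = -115)
√(-1226 + q) = √(-1226 - 115) = √(-1341) = 3*I*√149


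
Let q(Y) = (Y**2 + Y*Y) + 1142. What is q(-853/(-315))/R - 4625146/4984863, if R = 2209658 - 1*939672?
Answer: -97043783910661186/104694054144968925 ≈ -0.92693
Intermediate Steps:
R = 1269986 (R = 2209658 - 939672 = 1269986)
q(Y) = 1142 + 2*Y**2 (q(Y) = (Y**2 + Y**2) + 1142 = 2*Y**2 + 1142 = 1142 + 2*Y**2)
q(-853/(-315))/R - 4625146/4984863 = (1142 + 2*(-853/(-315))**2)/1269986 - 4625146/4984863 = (1142 + 2*(-853*(-1/315))**2)*(1/1269986) - 4625146*1/4984863 = (1142 + 2*(853/315)**2)*(1/1269986) - 4625146/4984863 = (1142 + 2*(727609/99225))*(1/1269986) - 4625146/4984863 = (1142 + 1455218/99225)*(1/1269986) - 4625146/4984863 = (114770168/99225)*(1/1269986) - 4625146/4984863 = 57385084/63007180425 - 4625146/4984863 = -97043783910661186/104694054144968925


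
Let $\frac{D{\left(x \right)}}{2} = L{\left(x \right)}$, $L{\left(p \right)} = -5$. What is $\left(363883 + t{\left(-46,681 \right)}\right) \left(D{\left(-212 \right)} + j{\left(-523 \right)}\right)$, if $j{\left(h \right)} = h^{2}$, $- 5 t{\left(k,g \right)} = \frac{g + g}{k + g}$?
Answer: $\frac{316003930296597}{3175} \approx 9.9529 \cdot 10^{10}$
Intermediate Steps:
$D{\left(x \right)} = -10$ ($D{\left(x \right)} = 2 \left(-5\right) = -10$)
$t{\left(k,g \right)} = - \frac{2 g}{5 \left(g + k\right)}$ ($t{\left(k,g \right)} = - \frac{\left(g + g\right) \frac{1}{k + g}}{5} = - \frac{2 g \frac{1}{g + k}}{5} = - \frac{2 g}{5 \left(g + k\right)}$)
$\left(363883 + t{\left(-46,681 \right)}\right) \left(D{\left(-212 \right)} + j{\left(-523 \right)}\right) = \left(363883 - \frac{1362}{5 \cdot 681 + 5 \left(-46\right)}\right) \left(-10 + \left(-523\right)^{2}\right) = \left(363883 - \frac{1362}{3405 - 230}\right) \left(-10 + 273529\right) = \left(363883 - \frac{1362}{3175}\right) 273519 = \frac{1155327163}{3175} \cdot 273519 = \frac{316003930296597}{3175}$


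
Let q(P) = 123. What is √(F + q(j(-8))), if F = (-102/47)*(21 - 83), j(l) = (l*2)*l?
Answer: 3*√63215/47 ≈ 16.048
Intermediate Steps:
j(l) = 2*l² (j(l) = (2*l)*l = 2*l²)
F = 6324/47 (F = -102*1/47*(-62) = -102/47*(-62) = 6324/47 ≈ 134.55)
√(F + q(j(-8))) = √(6324/47 + 123) = √(12105/47) = 3*√63215/47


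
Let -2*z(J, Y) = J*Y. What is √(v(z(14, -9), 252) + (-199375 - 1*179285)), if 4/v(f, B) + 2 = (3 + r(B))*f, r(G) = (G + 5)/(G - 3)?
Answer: I*√41421873531266/10459 ≈ 615.35*I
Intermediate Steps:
z(J, Y) = -J*Y/2
r(G) = (5 + G)/(-3 + G)
v(f, B) = 4/(-2 + f*(3 + (5 + B)/(-3 + B))) (v(f, B) = 4/(-2 + (3 + (5 + B)/(-3 + B))*f) = 4/(-2 + f*(3 + (5 + B)/(-3 + B))))
√(v(z(14, -9), 252) + (-199375 - 1*179285)) = √(2*(-3 + 252)/(3 - 1*252 - (-1)*14*(-9) + 2*252*(-½*14*(-9))) + (-199375 - 1*179285)) = √(2*249/(3 - 252 - 2*63 + 2*252*63) + (-199375 - 179285)) = √(2*249/(3 - 252 - 126 + 31752) - 378660) = √(2*249/31377 - 378660) = √(2*(1/31377)*249 - 378660) = √(166/10459 - 378660) = √(-3960404774/10459) = I*√41421873531266/10459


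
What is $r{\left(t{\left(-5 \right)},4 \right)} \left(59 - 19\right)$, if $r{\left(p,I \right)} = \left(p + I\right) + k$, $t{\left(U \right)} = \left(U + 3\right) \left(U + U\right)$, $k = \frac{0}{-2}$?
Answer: $960$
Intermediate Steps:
$k = 0$ ($k = 0 \left(- \frac{1}{2}\right) = 0$)
$t{\left(U \right)} = 2 U \left(3 + U\right)$ ($t{\left(U \right)} = \left(3 + U\right) 2 U = 2 U \left(3 + U\right)$)
$r{\left(p,I \right)} = I + p$ ($r{\left(p,I \right)} = \left(p + I\right) + 0 = \left(I + p\right) + 0 = I + p$)
$r{\left(t{\left(-5 \right)},4 \right)} \left(59 - 19\right) = \left(4 + 2 \left(-5\right) \left(3 - 5\right)\right) \left(59 - 19\right) = \left(4 + 2 \left(-5\right) \left(-2\right)\right) 40 = \left(4 + 20\right) 40 = 24 \cdot 40 = 960$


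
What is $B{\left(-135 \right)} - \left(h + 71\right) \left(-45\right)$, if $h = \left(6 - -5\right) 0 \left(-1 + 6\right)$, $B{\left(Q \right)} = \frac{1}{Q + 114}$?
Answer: $\frac{67094}{21} \approx 3195.0$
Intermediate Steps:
$B{\left(Q \right)} = \frac{1}{114 + Q}$
$h = 0$ ($h = \left(6 + 5\right) 0 \cdot 5 = 11 \cdot 0 \cdot 5 = 0 \cdot 5 = 0$)
$B{\left(-135 \right)} - \left(h + 71\right) \left(-45\right) = \frac{1}{114 - 135} - \left(0 + 71\right) \left(-45\right) = \frac{1}{-21} - 71 \left(-45\right) = - \frac{1}{21} - -3195 = - \frac{1}{21} + 3195 = \frac{67094}{21}$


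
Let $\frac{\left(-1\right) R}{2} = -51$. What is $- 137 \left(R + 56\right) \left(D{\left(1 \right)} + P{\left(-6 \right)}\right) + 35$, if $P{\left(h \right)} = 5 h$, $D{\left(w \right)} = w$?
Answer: $627769$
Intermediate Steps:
$R = 102$ ($R = \left(-2\right) \left(-51\right) = 102$)
$- 137 \left(R + 56\right) \left(D{\left(1 \right)} + P{\left(-6 \right)}\right) + 35 = - 137 \left(102 + 56\right) \left(1 + 5 \left(-6\right)\right) + 35 = - 137 \cdot 158 \left(1 - 30\right) + 35 = - 137 \cdot 158 \left(-29\right) + 35 = \left(-137\right) \left(-4582\right) + 35 = 627734 + 35 = 627769$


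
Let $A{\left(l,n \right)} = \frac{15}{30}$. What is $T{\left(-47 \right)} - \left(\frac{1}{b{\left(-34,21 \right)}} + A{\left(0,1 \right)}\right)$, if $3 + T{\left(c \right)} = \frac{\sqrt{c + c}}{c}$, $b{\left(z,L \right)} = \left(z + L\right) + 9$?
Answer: $- \frac{13}{4} - \frac{i \sqrt{94}}{47} \approx -3.25 - 0.20628 i$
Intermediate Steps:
$A{\left(l,n \right)} = \frac{1}{2}$ ($A{\left(l,n \right)} = 15 \cdot \frac{1}{30} = \frac{1}{2}$)
$b{\left(z,L \right)} = 9 + L + z$ ($b{\left(z,L \right)} = \left(L + z\right) + 9 = 9 + L + z$)
$T{\left(c \right)} = -3 + \frac{\sqrt{2}}{\sqrt{c}}$ ($T{\left(c \right)} = -3 + \frac{\sqrt{c + c}}{c} = -3 + \frac{\sqrt{2 c}}{c} = -3 + \frac{\sqrt{2} \sqrt{c}}{c} = -3 + \frac{\sqrt{2}}{\sqrt{c}}$)
$T{\left(-47 \right)} - \left(\frac{1}{b{\left(-34,21 \right)}} + A{\left(0,1 \right)}\right) = \left(-3 + \frac{\sqrt{2}}{i \sqrt{47}}\right) - \left(\frac{1}{9 + 21 - 34} + \frac{1}{2}\right) = \left(-3 + \sqrt{2} \left(- \frac{i \sqrt{47}}{47}\right)\right) - \left(\frac{1}{-4} + \frac{1}{2}\right) = \left(-3 - \frac{i \sqrt{94}}{47}\right) - \left(- \frac{1}{4} + \frac{1}{2}\right) = \left(-3 - \frac{i \sqrt{94}}{47}\right) - \frac{1}{4} = - \frac{13}{4} - \frac{i \sqrt{94}}{47}$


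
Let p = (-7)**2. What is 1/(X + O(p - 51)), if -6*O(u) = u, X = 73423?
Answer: 3/220270 ≈ 1.3620e-5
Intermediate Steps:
p = 49
O(u) = -u/6
1/(X + O(p - 51)) = 1/(73423 - (49 - 51)/6) = 1/(73423 - 1/6*(-2)) = 1/(73423 + 1/3) = 1/(220270/3) = 3/220270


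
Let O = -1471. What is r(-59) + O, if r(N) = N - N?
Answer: -1471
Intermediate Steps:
r(N) = 0
r(-59) + O = 0 - 1471 = -1471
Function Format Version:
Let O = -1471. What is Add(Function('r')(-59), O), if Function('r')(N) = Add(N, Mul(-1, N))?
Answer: -1471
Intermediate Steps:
Function('r')(N) = 0
Add(Function('r')(-59), O) = Add(0, -1471) = -1471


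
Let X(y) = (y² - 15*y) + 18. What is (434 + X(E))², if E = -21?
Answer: 1459264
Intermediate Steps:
X(y) = 18 + y² - 15*y
(434 + X(E))² = (434 + (18 + (-21)² - 15*(-21)))² = (434 + (18 + 441 + 315))² = (434 + 774)² = 1208² = 1459264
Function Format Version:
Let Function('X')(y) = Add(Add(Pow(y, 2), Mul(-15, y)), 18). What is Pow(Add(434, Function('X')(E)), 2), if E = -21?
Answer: 1459264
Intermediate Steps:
Function('X')(y) = Add(18, Pow(y, 2), Mul(-15, y))
Pow(Add(434, Function('X')(E)), 2) = Pow(Add(434, Add(18, Pow(-21, 2), Mul(-15, -21))), 2) = Pow(Add(434, Add(18, 441, 315)), 2) = Pow(Add(434, 774), 2) = Pow(1208, 2) = 1459264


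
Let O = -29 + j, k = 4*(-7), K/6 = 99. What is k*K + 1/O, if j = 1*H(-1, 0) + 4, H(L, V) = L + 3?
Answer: -382537/23 ≈ -16632.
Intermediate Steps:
H(L, V) = 3 + L
K = 594 (K = 6*99 = 594)
j = 6 (j = 1*(3 - 1) + 4 = 1*2 + 4 = 2 + 4 = 6)
k = -28
O = -23 (O = -29 + 6 = -23)
k*K + 1/O = -28*594 + 1/(-23) = -16632 - 1/23 = -382537/23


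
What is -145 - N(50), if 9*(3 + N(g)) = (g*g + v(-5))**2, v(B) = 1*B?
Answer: -6226303/9 ≈ -6.9181e+5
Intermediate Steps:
v(B) = B
N(g) = -3 + (-5 + g**2)**2/9 (N(g) = -3 + (g*g - 5)**2/9 = -3 + (g**2 - 5)**2/9 = -3 + (-5 + g**2)**2/9)
-145 - N(50) = -145 - (-3 + (-5 + 50**2)**2/9) = -145 - (-3 + (-5 + 2500)**2/9) = -145 - (-3 + (1/9)*2495**2) = -145 - (-3 + (1/9)*6225025) = -145 - (-3 + 6225025/9) = -145 - 1*6224998/9 = -145 - 6224998/9 = -6226303/9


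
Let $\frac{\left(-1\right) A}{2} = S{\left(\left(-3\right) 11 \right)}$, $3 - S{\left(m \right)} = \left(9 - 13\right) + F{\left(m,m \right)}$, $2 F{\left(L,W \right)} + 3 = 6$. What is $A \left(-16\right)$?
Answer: $176$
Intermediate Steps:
$F{\left(L,W \right)} = \frac{3}{2}$ ($F{\left(L,W \right)} = - \frac{3}{2} + \frac{1}{2} \cdot 6 = - \frac{3}{2} + 3 = \frac{3}{2}$)
$S{\left(m \right)} = \frac{11}{2}$ ($S{\left(m \right)} = 3 - \left(\left(9 - 13\right) + \frac{3}{2}\right) = 3 - \left(-4 + \frac{3}{2}\right) = 3 - - \frac{5}{2} = 3 + \frac{5}{2} = \frac{11}{2}$)
$A = -11$ ($A = \left(-2\right) \frac{11}{2} = -11$)
$A \left(-16\right) = \left(-11\right) \left(-16\right) = 176$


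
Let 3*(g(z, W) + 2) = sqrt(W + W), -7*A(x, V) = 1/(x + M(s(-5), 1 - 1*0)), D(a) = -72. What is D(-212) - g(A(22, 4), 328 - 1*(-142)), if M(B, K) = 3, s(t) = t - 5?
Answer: -70 - 2*sqrt(235)/3 ≈ -80.220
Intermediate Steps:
s(t) = -5 + t
A(x, V) = -1/(7*(3 + x)) (A(x, V) = -1/(7*(x + 3)) = -1/(7*(3 + x)))
g(z, W) = -2 + sqrt(2)*sqrt(W)/3 (g(z, W) = -2 + sqrt(W + W)/3 = -2 + sqrt(2*W)/3 = -2 + (sqrt(2)*sqrt(W))/3 = -2 + sqrt(2)*sqrt(W)/3)
D(-212) - g(A(22, 4), 328 - 1*(-142)) = -72 - (-2 + sqrt(2)*sqrt(328 - 1*(-142))/3) = -72 - (-2 + sqrt(2)*sqrt(328 + 142)/3) = -72 - (-2 + sqrt(2)*sqrt(470)/3) = -72 - (-2 + 2*sqrt(235)/3) = -72 + (2 - 2*sqrt(235)/3) = -70 - 2*sqrt(235)/3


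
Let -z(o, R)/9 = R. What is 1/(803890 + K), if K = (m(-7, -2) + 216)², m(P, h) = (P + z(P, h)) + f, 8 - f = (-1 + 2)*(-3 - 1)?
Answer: 1/861011 ≈ 1.1614e-6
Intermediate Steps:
z(o, R) = -9*R
f = 12 (f = 8 - (-1 + 2)*(-3 - 1) = 8 - (-4) = 8 - 1*(-4) = 8 + 4 = 12)
m(P, h) = 12 + P - 9*h (m(P, h) = (P - 9*h) + 12 = 12 + P - 9*h)
K = 57121 (K = ((12 - 7 - 9*(-2)) + 216)² = ((12 - 7 + 18) + 216)² = (23 + 216)² = 239² = 57121)
1/(803890 + K) = 1/(803890 + 57121) = 1/861011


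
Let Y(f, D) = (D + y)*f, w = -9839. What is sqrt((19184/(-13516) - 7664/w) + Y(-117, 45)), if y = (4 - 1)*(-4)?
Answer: I*sqrt(359250300220729)/305009 ≈ 62.142*I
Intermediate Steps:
y = -12 (y = 3*(-4) = -12)
Y(f, D) = f*(-12 + D) (Y(f, D) = (D - 12)*f = (-12 + D)*f = f*(-12 + D))
sqrt((19184/(-13516) - 7664/w) + Y(-117, 45)) = sqrt((19184/(-13516) - 7664/(-9839)) - 117*(-12 + 45)) = sqrt((19184*(-1/13516) - 7664*(-1/9839)) - 117*33) = sqrt((-44/31 + 7664/9839) - 3861) = sqrt(-195332/305009 - 3861) = sqrt(-1177835081/305009) = I*sqrt(359250300220729)/305009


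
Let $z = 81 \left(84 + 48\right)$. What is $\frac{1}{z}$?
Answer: $\frac{1}{10692} \approx 9.3528 \cdot 10^{-5}$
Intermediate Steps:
$z = 10692$ ($z = 81 \cdot 132 = 10692$)
$\frac{1}{z} = \frac{1}{10692}$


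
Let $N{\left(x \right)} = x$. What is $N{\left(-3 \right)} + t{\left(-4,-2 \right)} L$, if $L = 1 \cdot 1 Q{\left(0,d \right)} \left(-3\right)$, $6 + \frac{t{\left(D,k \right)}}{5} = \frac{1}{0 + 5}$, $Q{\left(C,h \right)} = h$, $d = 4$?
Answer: $345$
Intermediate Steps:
$t{\left(D,k \right)} = -29$ ($t{\left(D,k \right)} = -30 + \frac{5}{0 + 5} = -30 + \frac{5}{5} = -30 + 5 \cdot \frac{1}{5} = -30 + 1 = -29$)
$L = -12$ ($L = 1 \cdot 1 \cdot 4 \left(-3\right) = 1 \cdot 4 \left(-3\right) = 4 \left(-3\right) = -12$)
$N{\left(-3 \right)} + t{\left(-4,-2 \right)} L = -3 - -348 = -3 + 348 = 345$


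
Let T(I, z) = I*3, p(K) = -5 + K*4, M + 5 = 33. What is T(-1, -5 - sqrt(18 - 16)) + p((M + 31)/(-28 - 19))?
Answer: -612/47 ≈ -13.021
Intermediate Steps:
M = 28 (M = -5 + 33 = 28)
p(K) = -5 + 4*K
T(I, z) = 3*I
T(-1, -5 - sqrt(18 - 16)) + p((M + 31)/(-28 - 19)) = 3*(-1) + (-5 + 4*((28 + 31)/(-28 - 19))) = -3 + (-5 + 4*(59/(-47))) = -3 + (-5 + 4*(59*(-1/47))) = -3 + (-5 + 4*(-59/47)) = -3 + (-5 - 236/47) = -3 - 471/47 = -612/47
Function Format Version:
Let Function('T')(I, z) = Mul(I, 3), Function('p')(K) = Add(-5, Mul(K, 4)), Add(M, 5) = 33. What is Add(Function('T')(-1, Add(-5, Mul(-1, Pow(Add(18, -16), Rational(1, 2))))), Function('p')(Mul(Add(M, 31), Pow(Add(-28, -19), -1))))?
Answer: Rational(-612, 47) ≈ -13.021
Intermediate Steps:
M = 28 (M = Add(-5, 33) = 28)
Function('p')(K) = Add(-5, Mul(4, K))
Function('T')(I, z) = Mul(3, I)
Add(Function('T')(-1, Add(-5, Mul(-1, Pow(Add(18, -16), Rational(1, 2))))), Function('p')(Mul(Add(M, 31), Pow(Add(-28, -19), -1)))) = Add(Mul(3, -1), Add(-5, Mul(4, Mul(Add(28, 31), Pow(Add(-28, -19), -1))))) = Add(-3, Add(-5, Mul(4, Mul(59, Pow(-47, -1))))) = Add(-3, Add(-5, Mul(4, Mul(59, Rational(-1, 47))))) = Add(-3, Add(-5, Mul(4, Rational(-59, 47)))) = Add(-3, Add(-5, Rational(-236, 47))) = Add(-3, Rational(-471, 47)) = Rational(-612, 47)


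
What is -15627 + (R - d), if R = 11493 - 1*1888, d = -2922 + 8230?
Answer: -11330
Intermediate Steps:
d = 5308
R = 9605 (R = 11493 - 1888 = 9605)
-15627 + (R - d) = -15627 + (9605 - 1*5308) = -15627 + (9605 - 5308) = -15627 + 4297 = -11330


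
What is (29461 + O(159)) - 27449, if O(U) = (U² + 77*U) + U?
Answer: 39695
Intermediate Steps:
O(U) = U² + 78*U
(29461 + O(159)) - 27449 = (29461 + 159*(78 + 159)) - 27449 = (29461 + 159*237) - 27449 = (29461 + 37683) - 27449 = 67144 - 27449 = 39695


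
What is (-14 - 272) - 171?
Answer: -457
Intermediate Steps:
(-14 - 272) - 171 = -286 - 171 = -457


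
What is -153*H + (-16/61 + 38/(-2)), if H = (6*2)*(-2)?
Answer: 222817/61 ≈ 3652.7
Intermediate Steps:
H = -24 (H = 12*(-2) = -24)
-153*H + (-16/61 + 38/(-2)) = -153*(-24) + (-16/61 + 38/(-2)) = 3672 + (-16*1/61 + 38*(-1/2)) = 3672 + (-16/61 - 19) = 3672 - 1175/61 = 222817/61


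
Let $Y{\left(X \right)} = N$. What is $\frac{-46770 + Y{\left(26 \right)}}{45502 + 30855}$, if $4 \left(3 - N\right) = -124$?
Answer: $- \frac{46736}{76357} \approx -0.61207$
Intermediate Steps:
$N = 34$ ($N = 3 - -31 = 3 + 31 = 34$)
$Y{\left(X \right)} = 34$
$\frac{-46770 + Y{\left(26 \right)}}{45502 + 30855} = \frac{-46770 + 34}{45502 + 30855} = - \frac{46736}{76357}$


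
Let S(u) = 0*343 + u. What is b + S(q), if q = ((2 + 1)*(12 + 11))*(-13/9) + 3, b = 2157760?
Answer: 6472990/3 ≈ 2.1577e+6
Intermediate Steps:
q = -290/3 (q = (3*23)*(-13*⅑) + 3 = 69*(-13/9) + 3 = -299/3 + 3 = -290/3 ≈ -96.667)
S(u) = u (S(u) = 0 + u = u)
b + S(q) = 2157760 - 290/3 = 6472990/3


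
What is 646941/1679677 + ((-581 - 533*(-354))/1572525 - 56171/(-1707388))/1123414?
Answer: 1951346724201551869173751/5066352351082570225386600 ≈ 0.38516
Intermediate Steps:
646941/1679677 + ((-581 - 533*(-354))/1572525 - 56171/(-1707388))/1123414 = 646941*(1/1679677) + ((-581 + 188682)*(1/1572525) - 56171*(-1/1707388))*(1/1123414) = 646941/1679677 + (188101*(1/1572525) + 56171/1707388)*(1/1123414) = 646941/1679677 + (188101/1572525 + 56171/1707388)*(1/1123414) = 646941/1679677 + (409491691963/2684910314700)*(1/1123414) = 646941/1679677 + 409491691963/3016265836278385800 = 1951346724201551869173751/5066352351082570225386600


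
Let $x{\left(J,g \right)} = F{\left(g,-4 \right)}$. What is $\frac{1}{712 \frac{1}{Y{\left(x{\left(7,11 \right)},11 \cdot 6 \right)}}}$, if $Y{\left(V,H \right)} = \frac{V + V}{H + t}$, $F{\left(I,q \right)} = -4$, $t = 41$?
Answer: $- \frac{1}{9523} \approx -0.00010501$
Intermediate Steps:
$x{\left(J,g \right)} = -4$
$Y{\left(V,H \right)} = \frac{2 V}{41 + H}$ ($Y{\left(V,H \right)} = \frac{V + V}{H + 41} = \frac{2 V}{41 + H}$)
$\frac{1}{712 \frac{1}{Y{\left(x{\left(7,11 \right)},11 \cdot 6 \right)}}} = \frac{1}{712 \frac{1}{2 \left(-4\right) \frac{1}{41 + 11 \cdot 6}}} = \frac{1}{712 \frac{1}{2 \left(-4\right) \frac{1}{41 + 66}}} = \frac{1}{712 \frac{1}{2 \left(-4\right) \frac{1}{107}}} = \frac{1}{712 \frac{1}{- \frac{8}{107}}} = \frac{1}{712 \left(- \frac{107}{8}\right)} = \frac{1}{-9523} = - \frac{1}{9523}$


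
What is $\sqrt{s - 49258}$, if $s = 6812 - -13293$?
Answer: $i \sqrt{29153} \approx 170.74 i$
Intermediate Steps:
$s = 20105$ ($s = 6812 + 13293 = 20105$)
$\sqrt{s - 49258} = \sqrt{20105 - 49258} = \sqrt{-29153} = i \sqrt{29153}$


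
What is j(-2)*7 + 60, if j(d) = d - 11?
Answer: -31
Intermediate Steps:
j(d) = -11 + d
j(-2)*7 + 60 = (-11 - 2)*7 + 60 = -13*7 + 60 = -91 + 60 = -31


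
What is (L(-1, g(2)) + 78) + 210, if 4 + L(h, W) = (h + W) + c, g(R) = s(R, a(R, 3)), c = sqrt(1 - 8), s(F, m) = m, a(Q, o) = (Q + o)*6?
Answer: 313 + I*sqrt(7) ≈ 313.0 + 2.6458*I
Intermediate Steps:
a(Q, o) = 6*Q + 6*o
c = I*sqrt(7) (c = sqrt(-7) = I*sqrt(7) ≈ 2.6458*I)
g(R) = 18 + 6*R (g(R) = 6*R + 6*3 = 6*R + 18 = 18 + 6*R)
L(h, W) = -4 + W + h + I*sqrt(7) (L(h, W) = -4 + ((h + W) + I*sqrt(7)) = -4 + ((W + h) + I*sqrt(7)) = -4 + (W + h + I*sqrt(7)) = -4 + W + h + I*sqrt(7))
(L(-1, g(2)) + 78) + 210 = ((-4 + (18 + 6*2) - 1 + I*sqrt(7)) + 78) + 210 = ((-4 + (18 + 12) - 1 + I*sqrt(7)) + 78) + 210 = ((-4 + 30 - 1 + I*sqrt(7)) + 78) + 210 = ((25 + I*sqrt(7)) + 78) + 210 = (103 + I*sqrt(7)) + 210 = 313 + I*sqrt(7)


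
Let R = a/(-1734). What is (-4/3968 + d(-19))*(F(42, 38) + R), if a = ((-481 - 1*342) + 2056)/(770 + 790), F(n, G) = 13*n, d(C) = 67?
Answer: 10906952021449/298155520 ≈ 36581.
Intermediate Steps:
a = 411/520 (a = ((-481 - 342) + 2056)/1560 = (-823 + 2056)*(1/1560) = 1233*(1/1560) = 411/520 ≈ 0.79038)
R = -137/300560 (R = (411/520)/(-1734) = (411/520)*(-1/1734) = -137/300560 ≈ -0.00045582)
(-4/3968 + d(-19))*(F(42, 38) + R) = (-4/3968 + 67)*(13*42 - 137/300560) = (-4*1/3968 + 67)*(546 - 137/300560) = (-1/992 + 67)*(164105623/300560) = (66463/992)*(164105623/300560) = 10906952021449/298155520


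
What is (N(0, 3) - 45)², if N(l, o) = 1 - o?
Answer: 2209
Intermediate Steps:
(N(0, 3) - 45)² = ((1 - 1*3) - 45)² = ((1 - 3) - 45)² = (-2 - 45)² = (-47)² = 2209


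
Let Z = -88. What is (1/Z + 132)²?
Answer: 134908225/7744 ≈ 17421.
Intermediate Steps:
(1/Z + 132)² = (1/(-88) + 132)² = (-1/88 + 132)² = (11615/88)² = 134908225/7744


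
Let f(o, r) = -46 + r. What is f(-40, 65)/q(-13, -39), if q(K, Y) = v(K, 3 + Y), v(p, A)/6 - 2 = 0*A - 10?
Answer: -19/48 ≈ -0.39583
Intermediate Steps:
v(p, A) = -48 (v(p, A) = 12 + 6*(0*A - 10) = 12 + 6*(0 - 10) = 12 + 6*(-10) = 12 - 60 = -48)
q(K, Y) = -48
f(-40, 65)/q(-13, -39) = (-46 + 65)/(-48) = 19*(-1/48) = -19/48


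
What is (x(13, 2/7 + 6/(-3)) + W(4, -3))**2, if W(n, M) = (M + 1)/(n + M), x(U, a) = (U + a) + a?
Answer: 2809/49 ≈ 57.327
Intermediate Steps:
x(U, a) = U + 2*a
W(n, M) = (1 + M)/(M + n)
(x(13, 2/7 + 6/(-3)) + W(4, -3))**2 = ((13 + 2*(2/7 + 6/(-3))) + (1 - 3)/(-3 + 4))**2 = ((13 + 2*(2*(1/7) + 6*(-1/3))) - 2/1)**2 = ((13 + 2*(2/7 - 2)) + 1*(-2))**2 = ((13 + 2*(-12/7)) - 2)**2 = ((13 - 24/7) - 2)**2 = (67/7 - 2)**2 = (53/7)**2 = 2809/49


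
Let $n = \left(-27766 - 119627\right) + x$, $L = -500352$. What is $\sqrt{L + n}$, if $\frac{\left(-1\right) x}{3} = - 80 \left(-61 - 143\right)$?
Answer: $i \sqrt{696705} \approx 834.69 i$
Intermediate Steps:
$x = -48960$ ($x = - 3 \left(- 80 \left(-61 - 143\right)\right) = - 3 \left(\left(-80\right) \left(-204\right)\right) = \left(-3\right) 16320 = -48960$)
$n = -196353$ ($n = \left(-27766 - 119627\right) - 48960 = -147393 - 48960 = -196353$)
$\sqrt{L + n} = \sqrt{-500352 - 196353} = \sqrt{-696705} = i \sqrt{696705}$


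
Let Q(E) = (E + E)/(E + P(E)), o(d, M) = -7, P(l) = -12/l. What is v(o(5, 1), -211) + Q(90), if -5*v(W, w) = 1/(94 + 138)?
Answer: 782663/390920 ≈ 2.0021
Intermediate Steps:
Q(E) = 2*E/(E - 12/E) (Q(E) = (E + E)/(E - 12/E) = (2*E)/(E - 12/E) = 2*E/(E - 12/E))
v(W, w) = -1/1160 (v(W, w) = -1/(5*(94 + 138)) = -⅕/232 = -⅕*1/232 = -1/1160)
v(o(5, 1), -211) + Q(90) = -1/1160 + 2*90²/(-12 + 90²) = -1/1160 + 2*8100/(-12 + 8100) = -1/1160 + 2*8100/8088 = -1/1160 + 2*8100*(1/8088) = -1/1160 + 675/337 = 782663/390920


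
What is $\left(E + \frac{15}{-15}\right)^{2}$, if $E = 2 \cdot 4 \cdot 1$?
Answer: $49$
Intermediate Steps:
$E = 8$ ($E = 8 \cdot 1 = 8$)
$\left(E + \frac{15}{-15}\right)^{2} = \left(8 + \frac{15}{-15}\right)^{2} = \left(8 + 15 \left(- \frac{1}{15}\right)\right)^{2} = \left(8 - 1\right)^{2} = 7^{2} = 49$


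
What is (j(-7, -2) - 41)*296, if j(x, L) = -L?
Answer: -11544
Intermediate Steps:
(j(-7, -2) - 41)*296 = (-1*(-2) - 41)*296 = (2 - 41)*296 = -39*296 = -11544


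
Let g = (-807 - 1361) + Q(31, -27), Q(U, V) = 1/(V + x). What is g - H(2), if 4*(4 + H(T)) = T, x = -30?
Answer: -246755/114 ≈ -2164.5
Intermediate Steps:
H(T) = -4 + T/4
Q(U, V) = 1/(-30 + V) (Q(U, V) = 1/(V - 30) = 1/(-30 + V))
g = -123577/57 (g = (-807 - 1361) + 1/(-30 - 27) = -2168 + 1/(-57) = -2168 - 1/57 = -123577/57 ≈ -2168.0)
g - H(2) = -123577/57 - (-4 + (1/4)*2) = -123577/57 - (-4 + 1/2) = -123577/57 - 1*(-7/2) = -123577/57 + 7/2 = -246755/114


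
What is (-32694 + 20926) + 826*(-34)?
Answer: -39852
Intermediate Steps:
(-32694 + 20926) + 826*(-34) = -11768 - 28084 = -39852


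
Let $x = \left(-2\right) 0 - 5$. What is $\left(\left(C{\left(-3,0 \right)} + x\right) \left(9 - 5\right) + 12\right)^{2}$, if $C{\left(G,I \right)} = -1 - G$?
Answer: $0$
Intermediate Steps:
$x = -5$ ($x = 0 - 5 = -5$)
$\left(\left(C{\left(-3,0 \right)} + x\right) \left(9 - 5\right) + 12\right)^{2} = \left(\left(\left(-1 - -3\right) - 5\right) \left(9 - 5\right) + 12\right)^{2} = \left(\left(\left(-1 + 3\right) - 5\right) 4 + 12\right)^{2} = \left(\left(2 - 5\right) 4 + 12\right)^{2} = \left(\left(-3\right) 4 + 12\right)^{2} = \left(-12 + 12\right)^{2} = 0^{2} = 0$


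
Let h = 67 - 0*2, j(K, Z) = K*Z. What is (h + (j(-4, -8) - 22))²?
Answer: 5929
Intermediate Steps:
h = 67 (h = 67 - 1*0 = 67 + 0 = 67)
(h + (j(-4, -8) - 22))² = (67 + (-4*(-8) - 22))² = (67 + (32 - 22))² = (67 + 10)² = 77² = 5929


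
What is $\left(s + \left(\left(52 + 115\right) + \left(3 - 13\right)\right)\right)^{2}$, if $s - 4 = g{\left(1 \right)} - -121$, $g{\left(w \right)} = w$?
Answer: $80089$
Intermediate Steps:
$s = 126$ ($s = 4 + \left(1 - -121\right) = 4 + \left(1 + 121\right) = 4 + 122 = 126$)
$\left(s + \left(\left(52 + 115\right) + \left(3 - 13\right)\right)\right)^{2} = \left(126 + \left(\left(52 + 115\right) + \left(3 - 13\right)\right)\right)^{2} = \left(126 + \left(167 - 10\right)\right)^{2} = \left(126 + 157\right)^{2} = 283^{2} = 80089$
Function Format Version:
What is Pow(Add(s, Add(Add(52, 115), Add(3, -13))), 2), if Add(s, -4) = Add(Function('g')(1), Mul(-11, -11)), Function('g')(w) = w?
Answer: 80089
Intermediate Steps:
s = 126 (s = Add(4, Add(1, Mul(-11, -11))) = Add(4, Add(1, 121)) = Add(4, 122) = 126)
Pow(Add(s, Add(Add(52, 115), Add(3, -13))), 2) = Pow(Add(126, Add(Add(52, 115), Add(3, -13))), 2) = Pow(Add(126, Add(167, -10)), 2) = Pow(Add(126, 157), 2) = Pow(283, 2) = 80089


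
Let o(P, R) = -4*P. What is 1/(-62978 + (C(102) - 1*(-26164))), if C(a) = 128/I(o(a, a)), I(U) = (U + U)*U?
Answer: -2601/95753213 ≈ -2.7164e-5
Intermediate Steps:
I(U) = 2*U² (I(U) = (2*U)*U = 2*U²)
C(a) = 4/a² (C(a) = 128/((2*(-4*a)²)) = 128/((2*(16*a²))) = 128/((32*a²)) = 128*(1/(32*a²)) = 4/a²)
1/(-62978 + (C(102) - 1*(-26164))) = 1/(-62978 + (4/102² - 1*(-26164))) = 1/(-62978 + (4*(1/10404) + 26164)) = 1/(-62978 + (1/2601 + 26164)) = 1/(-62978 + 68052565/2601) = 1/(-95753213/2601) = -2601/95753213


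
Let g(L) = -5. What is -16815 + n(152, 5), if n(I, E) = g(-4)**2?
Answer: -16790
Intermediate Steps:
n(I, E) = 25 (n(I, E) = (-5)**2 = 25)
-16815 + n(152, 5) = -16815 + 25 = -16790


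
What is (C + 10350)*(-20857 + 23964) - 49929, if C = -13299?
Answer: -9212472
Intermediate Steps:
(C + 10350)*(-20857 + 23964) - 49929 = (-13299 + 10350)*(-20857 + 23964) - 49929 = -2949*3107 - 49929 = -9162543 - 49929 = -9212472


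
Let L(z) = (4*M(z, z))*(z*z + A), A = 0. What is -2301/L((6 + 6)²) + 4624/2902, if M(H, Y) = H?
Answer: 9203680427/5776883712 ≈ 1.5932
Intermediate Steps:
L(z) = 4*z³ (L(z) = (4*z)*(z*z + 0) = (4*z)*(z² + 0) = (4*z)*z² = 4*z³)
-2301/L((6 + 6)²) + 4624/2902 = -2301*1/(4*(6 + 6)⁶) + 4624/2902 = -2301/(4*(12²)³) + 4624*(1/2902) = -2301/(4*144³) + 2312/1451 = -2301/(4*2985984) + 2312/1451 = -2301/11943936 + 2312/1451 = -2301*1/11943936 + 2312/1451 = -767/3981312 + 2312/1451 = 9203680427/5776883712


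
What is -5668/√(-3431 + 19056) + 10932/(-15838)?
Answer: -45568142/989875 ≈ -46.034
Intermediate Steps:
-5668/√(-3431 + 19056) + 10932/(-15838) = -5668/(√15625) + 10932*(-1/15838) = -5668/125 - 5466/7919 = -45568142/989875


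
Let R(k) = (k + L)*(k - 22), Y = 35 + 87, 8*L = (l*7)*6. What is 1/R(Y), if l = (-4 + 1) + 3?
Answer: 1/12200 ≈ 8.1967e-5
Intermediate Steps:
l = 0 (l = -3 + 3 = 0)
L = 0 (L = ((0*7)*6)/8 = (0*6)/8 = (⅛)*0 = 0)
Y = 122
R(k) = k*(-22 + k) (R(k) = (k + 0)*(k - 22) = k*(-22 + k))
1/R(Y) = 1/(122*(-22 + 122)) = 1/(122*100) = 1/12200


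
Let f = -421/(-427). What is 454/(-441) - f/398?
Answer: -11048735/10706598 ≈ -1.0320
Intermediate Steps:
f = 421/427 (f = -421*(-1/427) = 421/427 ≈ 0.98595)
454/(-441) - f/398 = 454/(-441) - 1*421/427/398 = 454*(-1/441) - 421/427*1/398 = -454/441 - 421/169946 = -11048735/10706598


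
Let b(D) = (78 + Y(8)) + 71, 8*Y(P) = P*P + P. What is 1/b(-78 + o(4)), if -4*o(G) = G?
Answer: 1/158 ≈ 0.0063291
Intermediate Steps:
o(G) = -G/4
Y(P) = P/8 + P**2/8 (Y(P) = (P*P + P)/8 = (P**2 + P)/8 = (P + P**2)/8 = P/8 + P**2/8)
b(D) = 158 (b(D) = (78 + (1/8)*8*(1 + 8)) + 71 = (78 + (1/8)*8*9) + 71 = (78 + 9) + 71 = 87 + 71 = 158)
1/b(-78 + o(4)) = 1/158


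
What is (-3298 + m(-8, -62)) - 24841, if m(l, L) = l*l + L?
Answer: -28137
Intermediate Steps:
m(l, L) = L + l² (m(l, L) = l² + L = L + l²)
(-3298 + m(-8, -62)) - 24841 = (-3298 + (-62 + (-8)²)) - 24841 = (-3298 + (-62 + 64)) - 24841 = (-3298 + 2) - 24841 = -3296 - 24841 = -28137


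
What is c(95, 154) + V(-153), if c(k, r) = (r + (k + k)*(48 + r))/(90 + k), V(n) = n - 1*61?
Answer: -1056/185 ≈ -5.7081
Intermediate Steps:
V(n) = -61 + n (V(n) = n - 61 = -61 + n)
c(k, r) = (r + 2*k*(48 + r))/(90 + k) (c(k, r) = (r + (2*k)*(48 + r))/(90 + k) = (r + 2*k*(48 + r))/(90 + k))
c(95, 154) + V(-153) = (154 + 96*95 + 2*95*154)/(90 + 95) + (-61 - 153) = (154 + 9120 + 29260)/185 - 214 = (1/185)*38534 - 214 = 38534/185 - 214 = -1056/185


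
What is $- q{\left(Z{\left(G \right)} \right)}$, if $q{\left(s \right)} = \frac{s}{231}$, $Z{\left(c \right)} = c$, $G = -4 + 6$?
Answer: $- \frac{2}{231} \approx -0.008658$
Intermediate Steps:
$G = 2$
$q{\left(s \right)} = \frac{s}{231}$ ($q{\left(s \right)} = s \frac{1}{231} = \frac{s}{231}$)
$- q{\left(Z{\left(G \right)} \right)} = - \frac{2}{231}$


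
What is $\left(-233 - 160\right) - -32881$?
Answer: $32488$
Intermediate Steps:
$\left(-233 - 160\right) - -32881 = \left(-233 - 160\right) + 32881 = -393 + 32881 = 32488$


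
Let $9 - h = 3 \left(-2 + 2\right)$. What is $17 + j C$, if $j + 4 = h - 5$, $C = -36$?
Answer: $17$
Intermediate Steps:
$h = 9$ ($h = 9 - 3 \left(-2 + 2\right) = 9 - 3 \cdot 0 = 9 - 0 = 9 + 0 = 9$)
$j = 0$ ($j = -4 + \left(9 - 5\right) = -4 + 4 = 0$)
$17 + j C = 17 + 0 \left(-36\right) = 17 + 0 = 17$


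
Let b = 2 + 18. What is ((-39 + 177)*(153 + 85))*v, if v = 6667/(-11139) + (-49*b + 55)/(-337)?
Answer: 88205802608/1251281 ≈ 70492.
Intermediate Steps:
b = 20
v = 8056796/3753843 (v = 6667/(-11139) + (-49*20 + 55)/(-337) = 6667*(-1/11139) + (-980 + 55)*(-1/337) = -6667/11139 - 925*(-1/337) = -6667/11139 + 925/337 = 8056796/3753843 ≈ 2.1463)
((-39 + 177)*(153 + 85))*v = ((-39 + 177)*(153 + 85))*(8056796/3753843) = (138*238)*(8056796/3753843) = 32844*(8056796/3753843) = 88205802608/1251281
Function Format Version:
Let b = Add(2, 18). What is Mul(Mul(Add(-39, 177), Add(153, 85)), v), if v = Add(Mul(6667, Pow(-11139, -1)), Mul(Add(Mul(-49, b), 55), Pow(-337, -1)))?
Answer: Rational(88205802608, 1251281) ≈ 70492.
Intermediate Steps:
b = 20
v = Rational(8056796, 3753843) (v = Add(Mul(6667, Pow(-11139, -1)), Mul(Add(Mul(-49, 20), 55), Pow(-337, -1))) = Add(Mul(6667, Rational(-1, 11139)), Mul(Add(-980, 55), Rational(-1, 337))) = Add(Rational(-6667, 11139), Mul(-925, Rational(-1, 337))) = Add(Rational(-6667, 11139), Rational(925, 337)) = Rational(8056796, 3753843) ≈ 2.1463)
Mul(Mul(Add(-39, 177), Add(153, 85)), v) = Mul(Mul(Add(-39, 177), Add(153, 85)), Rational(8056796, 3753843)) = Mul(Mul(138, 238), Rational(8056796, 3753843)) = Mul(32844, Rational(8056796, 3753843)) = Rational(88205802608, 1251281)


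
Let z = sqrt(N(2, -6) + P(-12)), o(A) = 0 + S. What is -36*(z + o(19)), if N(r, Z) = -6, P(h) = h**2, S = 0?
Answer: -36*sqrt(138) ≈ -422.90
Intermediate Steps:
o(A) = 0 (o(A) = 0 + 0 = 0)
z = sqrt(138) (z = sqrt(-6 + (-12)**2) = sqrt(-6 + 144) = sqrt(138) ≈ 11.747)
-36*(z + o(19)) = -36*(sqrt(138) + 0) = -36*sqrt(138)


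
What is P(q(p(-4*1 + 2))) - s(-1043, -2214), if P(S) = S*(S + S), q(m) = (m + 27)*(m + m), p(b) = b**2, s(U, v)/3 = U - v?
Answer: 119495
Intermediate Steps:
s(U, v) = -3*v + 3*U (s(U, v) = 3*(U - v) = -3*v + 3*U)
q(m) = 2*m*(27 + m) (q(m) = (27 + m)*(2*m) = 2*m*(27 + m))
P(S) = 2*S**2 (P(S) = S*(2*S) = 2*S**2)
P(q(p(-4*1 + 2))) - s(-1043, -2214) = 2*(2*(-4*1 + 2)**2*(27 + (-4*1 + 2)**2))**2 - (-3*(-2214) + 3*(-1043)) = 2*(2*(-4 + 2)**2*(27 + (-4 + 2)**2))**2 - (6642 - 3129) = 2*(2*(-2)**2*(27 + (-2)**2))**2 - 1*3513 = 2*(2*4*(27 + 4))**2 - 3513 = 2*(2*4*31)**2 - 3513 = 2*248**2 - 3513 = 2*61504 - 3513 = 123008 - 3513 = 119495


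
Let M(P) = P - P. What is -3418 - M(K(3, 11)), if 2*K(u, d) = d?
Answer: -3418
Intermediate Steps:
K(u, d) = d/2
M(P) = 0
-3418 - M(K(3, 11)) = -3418 - 1*0 = -3418 + 0 = -3418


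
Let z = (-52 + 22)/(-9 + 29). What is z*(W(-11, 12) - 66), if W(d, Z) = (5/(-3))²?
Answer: 569/6 ≈ 94.833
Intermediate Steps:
W(d, Z) = 25/9 (W(d, Z) = (5*(-⅓))² = (-5/3)² = 25/9)
z = -3/2 (z = -30/20 = -30*1/20 = -3/2 ≈ -1.5000)
z*(W(-11, 12) - 66) = -3*(25/9 - 66)/2 = -3/2*(-569/9) = 569/6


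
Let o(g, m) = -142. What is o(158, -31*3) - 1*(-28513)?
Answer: 28371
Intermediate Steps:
o(158, -31*3) - 1*(-28513) = -142 - 1*(-28513) = -142 + 28513 = 28371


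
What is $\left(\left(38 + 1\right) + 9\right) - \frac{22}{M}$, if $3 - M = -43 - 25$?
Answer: $\frac{3386}{71} \approx 47.69$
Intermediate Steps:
$M = 71$ ($M = 3 - \left(-43 - 25\right) = 3 - -68 = 3 + 68 = 71$)
$\left(\left(38 + 1\right) + 9\right) - \frac{22}{M} = \left(\left(38 + 1\right) + 9\right) - \frac{22}{71} = \left(39 + 9\right) - \frac{22}{71} = 48 - \frac{22}{71} = \frac{3386}{71}$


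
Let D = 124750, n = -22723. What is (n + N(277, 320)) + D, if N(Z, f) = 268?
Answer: 102295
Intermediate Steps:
(n + N(277, 320)) + D = (-22723 + 268) + 124750 = -22455 + 124750 = 102295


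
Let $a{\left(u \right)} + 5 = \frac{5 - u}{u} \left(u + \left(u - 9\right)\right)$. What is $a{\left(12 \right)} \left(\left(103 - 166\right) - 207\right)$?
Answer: $\frac{7425}{2} \approx 3712.5$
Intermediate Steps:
$a{\left(u \right)} = -5 + \frac{\left(-9 + 2 u\right) \left(5 - u\right)}{u}$ ($a{\left(u \right)} = -5 + \frac{5 - u}{u} \left(u + \left(u - 9\right)\right) = -5 + \frac{5 - u}{u} \left(u + \left(-9 + u\right)\right) = -5 + \frac{5 - u}{u} \left(-9 + 2 u\right) = -5 + \frac{\left(-9 + 2 u\right) \left(5 - u\right)}{u}$)
$a{\left(12 \right)} \left(\left(103 - 166\right) - 207\right) = \left(14 - \frac{45}{12} - 24\right) \left(\left(103 - 166\right) - 207\right) = \left(14 - \frac{15}{4} - 24\right) \left(-63 - 207\right) = \left(14 - \frac{15}{4} - 24\right) \left(-270\right) = \left(- \frac{55}{4}\right) \left(-270\right) = \frac{7425}{2}$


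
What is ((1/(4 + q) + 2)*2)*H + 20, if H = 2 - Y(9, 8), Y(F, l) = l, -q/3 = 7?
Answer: -56/17 ≈ -3.2941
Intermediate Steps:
q = -21 (q = -3*7 = -21)
H = -6 (H = 2 - 1*8 = 2 - 8 = -6)
((1/(4 + q) + 2)*2)*H + 20 = ((1/(4 - 21) + 2)*2)*(-6) + 20 = ((1/(-17) + 2)*2)*(-6) + 20 = ((-1/17 + 2)*2)*(-6) + 20 = ((33/17)*2)*(-6) + 20 = (66/17)*(-6) + 20 = -396/17 + 20 = -56/17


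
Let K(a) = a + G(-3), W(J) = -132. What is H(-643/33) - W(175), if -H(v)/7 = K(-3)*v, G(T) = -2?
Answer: -18149/33 ≈ -549.97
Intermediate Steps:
K(a) = -2 + a (K(a) = a - 2 = -2 + a)
H(v) = 35*v (H(v) = -7*(-2 - 3)*v = -(-35)*v = 35*v)
H(-643/33) - W(175) = 35*(-643/33) - 1*(-132) = 35*(-643*1/33) + 132 = 35*(-643/33) + 132 = -22505/33 + 132 = -18149/33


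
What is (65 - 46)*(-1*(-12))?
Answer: 228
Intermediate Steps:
(65 - 46)*(-1*(-12)) = 19*12 = 228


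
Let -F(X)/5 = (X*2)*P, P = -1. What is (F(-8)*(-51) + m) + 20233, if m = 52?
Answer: 24365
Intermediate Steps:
F(X) = 10*X (F(X) = -5*X*2*(-1) = -5*2*X*(-1) = -(-10)*X = 10*X)
(F(-8)*(-51) + m) + 20233 = ((10*(-8))*(-51) + 52) + 20233 = (-80*(-51) + 52) + 20233 = (4080 + 52) + 20233 = 4132 + 20233 = 24365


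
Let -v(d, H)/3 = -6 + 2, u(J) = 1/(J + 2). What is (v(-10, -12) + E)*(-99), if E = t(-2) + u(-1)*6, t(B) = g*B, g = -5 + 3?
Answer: -2178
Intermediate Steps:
g = -2
u(J) = 1/(2 + J)
t(B) = -2*B
E = 10 (E = -2*(-2) + 6/(2 - 1) = 4 + 6/1 = 4 + 1*6 = 4 + 6 = 10)
v(d, H) = 12 (v(d, H) = -3*(-6 + 2) = -3*(-4) = 12)
(v(-10, -12) + E)*(-99) = (12 + 10)*(-99) = 22*(-99) = -2178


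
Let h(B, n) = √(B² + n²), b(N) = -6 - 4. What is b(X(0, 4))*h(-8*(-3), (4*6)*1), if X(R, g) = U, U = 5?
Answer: -240*√2 ≈ -339.41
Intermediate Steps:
X(R, g) = 5
b(N) = -10
b(X(0, 4))*h(-8*(-3), (4*6)*1) = -10*√((-8*(-3))² + ((4*6)*1)²) = -10*√(24² + (24*1)²) = -10*√(576 + 24²) = -10*√(576 + 576) = -240*√2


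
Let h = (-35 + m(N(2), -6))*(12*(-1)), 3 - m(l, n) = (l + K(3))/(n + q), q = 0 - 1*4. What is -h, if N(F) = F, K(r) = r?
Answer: -378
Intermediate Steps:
q = -4 (q = 0 - 4 = -4)
m(l, n) = 3 - (3 + l)/(-4 + n) (m(l, n) = 3 - (l + 3)/(n - 4) = 3 - (3 + l)/(-4 + n))
h = 378 (h = (-35 + (-15 - 1*2 + 3*(-6))/(-4 - 6))*(12*(-1)) = (-35 + (-15 - 2 - 18)/(-10))*(-12) = (-35 - 1/10*(-35))*(-12) = (-35 + 7/2)*(-12) = -63/2*(-12) = 378)
-h = -1*378 = -378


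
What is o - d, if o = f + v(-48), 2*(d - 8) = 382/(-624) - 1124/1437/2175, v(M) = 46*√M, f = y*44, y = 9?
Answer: 252437439871/650098800 + 184*I*√3 ≈ 388.31 + 318.7*I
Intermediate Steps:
f = 396 (f = 9*44 = 396)
d = 5001684929/650098800 (d = 8 + (382/(-624) - 1124/1437/2175)/2 = 8 + (382*(-1/624) - 1124*1/1437*(1/2175))/2 = 8 + (-191/312 - 1124/1437*1/2175)/2 = 8 + (-191/312 - 1124/3125475)/2 = 8 + (½)*(-199105471/325049400) = 8 - 199105471/650098800 = 5001684929/650098800 ≈ 7.6937)
o = 396 + 184*I*√3 (o = 396 + 46*√(-48) = 396 + 46*(4*I*√3) = 396 + 184*I*√3 ≈ 396.0 + 318.7*I)
o - d = (396 + 184*I*√3) - 1*5001684929/650098800 = (396 + 184*I*√3) - 5001684929/650098800 = 252437439871/650098800 + 184*I*√3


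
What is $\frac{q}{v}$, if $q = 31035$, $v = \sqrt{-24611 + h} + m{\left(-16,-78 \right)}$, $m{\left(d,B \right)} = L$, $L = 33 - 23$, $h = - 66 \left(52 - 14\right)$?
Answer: $\frac{103450}{9073} - \frac{10345 i \sqrt{27119}}{9073} \approx 11.402 - 187.77 i$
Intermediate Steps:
$h = -2508$ ($h = \left(-66\right) 38 = -2508$)
$L = 10$ ($L = 33 - 23 = 10$)
$m{\left(d,B \right)} = 10$
$v = 10 + i \sqrt{27119}$ ($v = \sqrt{-24611 - 2508} + 10 = \sqrt{-27119} + 10 = i \sqrt{27119} + 10 = 10 + i \sqrt{27119} \approx 10.0 + 164.68 i$)
$\frac{q}{v} = \frac{31035}{10 + i \sqrt{27119}}$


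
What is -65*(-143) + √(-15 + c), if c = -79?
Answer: 9295 + I*√94 ≈ 9295.0 + 9.6954*I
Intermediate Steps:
-65*(-143) + √(-15 + c) = -65*(-143) + √(-15 - 79) = 9295 + √(-94) = 9295 + I*√94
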